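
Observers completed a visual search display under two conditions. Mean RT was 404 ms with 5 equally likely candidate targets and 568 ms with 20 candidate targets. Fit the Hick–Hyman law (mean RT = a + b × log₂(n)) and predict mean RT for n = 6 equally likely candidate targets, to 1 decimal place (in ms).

425.6 ms

With log₂ n on the abscissa the relation is linear; from the two conditions:
  b = (568 − 404) / (log₂ 20 − log₂ 5) = 164 / (4.3219 − 2.3219) = 82.000 ms/bit
  a = 404 − 82.000 × 2.3219 = 213.602 ms
Then RT(6) = 213.602 + 82.000 × log₂ 6 = 213.602 + 82.000 × 2.5850 ≈ 425.569 ms.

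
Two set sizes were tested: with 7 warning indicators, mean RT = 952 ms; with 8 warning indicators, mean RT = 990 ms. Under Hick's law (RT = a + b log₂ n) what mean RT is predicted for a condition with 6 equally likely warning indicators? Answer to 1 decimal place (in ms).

908.1 ms

Solve the two-equation system in a and b:
  b = (990 − 952) / (log₂ 8 − log₂ 7) = 38 / (3 − 2.8074) = 197.254 ms/bit
  a = 952 − 197.254 × 2.8074 = 398.238 ms
Then RT(6) = 398.238 + 197.254 × log₂ 6 = 398.238 + 197.254 × 2.5850 ≈ 908.132 ms.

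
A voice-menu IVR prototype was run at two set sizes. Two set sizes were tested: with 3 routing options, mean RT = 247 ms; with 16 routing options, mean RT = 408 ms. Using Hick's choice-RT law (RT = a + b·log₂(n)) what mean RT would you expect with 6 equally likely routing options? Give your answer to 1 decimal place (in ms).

RT is linear in log₂ n, so two points fix the line:
  b = (408 − 247) / (log₂ 16 − log₂ 3) = 161 / (4 − 1.5850) = 66.666 ms/bit
  a = 247 − 66.666 × 1.5850 = 141.337 ms
Then RT(6) = 141.337 + 66.666 × log₂ 6 = 141.337 + 66.666 × 2.5850 ≈ 313.666 ms.

313.7 ms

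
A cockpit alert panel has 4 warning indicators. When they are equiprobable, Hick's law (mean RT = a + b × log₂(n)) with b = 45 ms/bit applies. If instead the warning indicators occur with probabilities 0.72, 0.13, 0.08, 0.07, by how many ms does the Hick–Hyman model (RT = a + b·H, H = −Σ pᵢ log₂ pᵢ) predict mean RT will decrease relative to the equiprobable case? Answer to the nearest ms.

The RT saving is b·ΔH. Equiprobable H₀ = log₂(4) = 2.0000 bits; with the given probabilities H = 1.2839 bits.
b·(H₀ − H) = 45 × (2.0000 − 1.2839) = 32.22 ms.

32 ms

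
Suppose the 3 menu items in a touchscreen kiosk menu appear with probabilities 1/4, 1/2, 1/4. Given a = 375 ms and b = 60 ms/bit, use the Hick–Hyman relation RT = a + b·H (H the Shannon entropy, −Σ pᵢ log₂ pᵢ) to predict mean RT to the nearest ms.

465 ms

H = −Σ pᵢ log₂ pᵢ = 0.25·2 + 0.5·1 + 0.25·2 = 1.500 bits.
RT = 375 + 60 × 1.500 = 465.00 ms.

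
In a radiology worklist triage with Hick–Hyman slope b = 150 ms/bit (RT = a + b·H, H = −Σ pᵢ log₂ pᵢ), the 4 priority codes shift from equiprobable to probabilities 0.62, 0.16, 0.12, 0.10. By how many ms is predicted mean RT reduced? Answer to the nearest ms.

The RT saving is b·ΔH. Equiprobable H₀ = log₂(4) = 2.0000 bits; with the given probabilities H = 1.5499 bits.
b·(H₀ − H) = 150 × (2.0000 − 1.5499) = 67.52 ms.

68 ms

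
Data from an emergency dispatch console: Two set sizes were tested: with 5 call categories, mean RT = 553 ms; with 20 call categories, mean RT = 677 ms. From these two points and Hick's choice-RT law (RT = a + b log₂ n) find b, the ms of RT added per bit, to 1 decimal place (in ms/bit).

62.0 ms/bit

Slope: b = (677 − 553) / (log₂ 20 − log₂ 5) = 124/2.0000 = 62.000 ms/bit.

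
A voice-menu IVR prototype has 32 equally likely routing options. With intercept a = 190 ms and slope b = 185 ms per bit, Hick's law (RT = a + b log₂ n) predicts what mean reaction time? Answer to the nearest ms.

log₂(32) = 5 bits, so RT = 190 + 185 × 5 ≈ 1115.000 ms.

1115 ms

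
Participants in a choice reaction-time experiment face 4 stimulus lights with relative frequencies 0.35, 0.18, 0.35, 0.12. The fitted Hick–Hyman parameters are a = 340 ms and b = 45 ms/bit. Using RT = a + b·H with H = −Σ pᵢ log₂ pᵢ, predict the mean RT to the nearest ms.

424 ms

H = 0.35·log₂(1/0.35) + 0.18·log₂(1/0.18) + 0.35·log₂(1/0.35) + 0.12·log₂(1/0.12) = 1.8726 bits.
RT = 340 + 45 × 1.8726 = 424.27 ms.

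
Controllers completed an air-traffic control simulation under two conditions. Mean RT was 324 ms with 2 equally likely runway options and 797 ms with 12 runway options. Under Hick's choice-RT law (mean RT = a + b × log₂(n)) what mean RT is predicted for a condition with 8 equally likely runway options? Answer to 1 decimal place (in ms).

690.0 ms

With log₂ n on the abscissa the relation is linear; from the two conditions:
  b = (797 − 324) / (log₂ 12 − log₂ 2) = 473 / (3.5850 − 1) = 182.981 ms/bit
  a = 324 − 182.981 × 1 = 141.019 ms
Then RT(8) = 141.019 + 182.981 × log₂ 8 = 141.019 + 182.981 × 3 ≈ 689.963 ms.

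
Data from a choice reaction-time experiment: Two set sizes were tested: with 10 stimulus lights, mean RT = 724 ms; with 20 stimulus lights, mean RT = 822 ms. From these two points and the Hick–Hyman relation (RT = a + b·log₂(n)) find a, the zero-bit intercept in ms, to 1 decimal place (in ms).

Slope: b = (822 − 724) / (log₂ 20 − log₂ 10) = 98/1.0000 = 98.000 ms/bit.
Intercept: a = 724 − 98.000·log₂(10) = 398.451 ms.

398.5 ms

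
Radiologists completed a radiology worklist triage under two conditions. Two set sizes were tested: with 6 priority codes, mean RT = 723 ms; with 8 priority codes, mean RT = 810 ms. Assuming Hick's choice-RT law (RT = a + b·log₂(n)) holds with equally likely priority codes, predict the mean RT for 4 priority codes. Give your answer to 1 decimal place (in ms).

Solve the two-equation system in a and b:
  b = (810 − 723) / (log₂ 8 − log₂ 6) = 87 / (3 − 2.5850) = 209.620 ms/bit
  a = 723 − 209.620 × 2.5850 = 181.141 ms
Then RT(4) = 181.141 + 209.620 × log₂ 4 = 181.141 + 209.620 × 2 ≈ 600.380 ms.

600.4 ms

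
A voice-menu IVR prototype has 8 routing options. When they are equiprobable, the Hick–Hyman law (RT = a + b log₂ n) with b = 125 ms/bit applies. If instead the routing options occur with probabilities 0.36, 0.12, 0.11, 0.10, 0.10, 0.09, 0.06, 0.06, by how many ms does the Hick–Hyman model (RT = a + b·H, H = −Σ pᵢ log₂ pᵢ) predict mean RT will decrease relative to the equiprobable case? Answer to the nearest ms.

36 ms

The RT saving is b·ΔH. Equiprobable H₀ = log₂(8) = 3.0000 bits; with the given probabilities H = 2.7121 bits.
b·(H₀ − H) = 125 × (3.0000 − 2.7121) = 35.99 ms.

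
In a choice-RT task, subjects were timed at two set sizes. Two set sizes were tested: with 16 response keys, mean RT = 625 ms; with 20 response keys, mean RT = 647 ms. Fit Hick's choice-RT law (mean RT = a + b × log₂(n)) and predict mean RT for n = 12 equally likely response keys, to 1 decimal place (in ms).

RT is linear in log₂ n, so two points fix the line:
  b = (647 − 625) / (log₂ 20 − log₂ 16) = 22 / (4.3219 − 4) = 68.338 ms/bit
  a = 625 − 68.338 × 4 = 351.647 ms
Then RT(12) = 351.647 + 68.338 × log₂ 12 = 351.647 + 68.338 × 3.5850 ≈ 596.637 ms.

596.6 ms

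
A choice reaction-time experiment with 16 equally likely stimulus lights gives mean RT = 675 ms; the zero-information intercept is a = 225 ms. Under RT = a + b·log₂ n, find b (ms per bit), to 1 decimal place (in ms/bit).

log₂(16) = 4 bits.
b = (RT − a)/log₂ n = (675 − 225) / 4 = 112.500 ms/bit.

112.5 ms/bit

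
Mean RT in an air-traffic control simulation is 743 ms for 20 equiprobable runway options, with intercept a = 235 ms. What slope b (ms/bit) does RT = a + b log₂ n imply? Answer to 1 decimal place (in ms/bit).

20 alternatives carry log₂ 20 = 4.3219 bits; the choice cost is 743 − 235 = 508 ms, so b = 508/4.3219 = 117.540 ms/bit.

117.5 ms/bit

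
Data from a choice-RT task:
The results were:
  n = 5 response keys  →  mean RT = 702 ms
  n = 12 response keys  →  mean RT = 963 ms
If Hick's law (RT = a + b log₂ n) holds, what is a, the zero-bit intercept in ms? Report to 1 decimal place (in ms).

222.2 ms

Slope: b = (963 − 702) / (log₂ 12 − log₂ 5) = 261/1.2630 = 206.645 ms/bit.
Intercept: a = 702 − 206.645·log₂(5) = 222.185 ms.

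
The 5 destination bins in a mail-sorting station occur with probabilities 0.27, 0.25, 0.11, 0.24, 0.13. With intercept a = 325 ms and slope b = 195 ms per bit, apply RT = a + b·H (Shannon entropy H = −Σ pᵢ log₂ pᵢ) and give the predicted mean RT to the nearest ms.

H = 0.27·log₂(1/0.27) + 0.25·log₂(1/0.25) + 0.11·log₂(1/0.11) + 0.24·log₂(1/0.24) + 0.13·log₂(1/0.13) = 2.2371 bits.
RT = 325 + 195 × 2.2371 = 761.23 ms.

761 ms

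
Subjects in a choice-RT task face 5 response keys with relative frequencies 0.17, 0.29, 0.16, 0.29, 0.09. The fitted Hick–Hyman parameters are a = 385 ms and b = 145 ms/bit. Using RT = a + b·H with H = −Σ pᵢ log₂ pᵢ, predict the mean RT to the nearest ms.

H = 0.17·log₂(1/0.17) + 0.29·log₂(1/0.29) + 0.16·log₂(1/0.16) + 0.29·log₂(1/0.29) + 0.09·log₂(1/0.09) = 2.2061 bits.
RT = 385 + 145 × 2.2061 = 704.88 ms.

705 ms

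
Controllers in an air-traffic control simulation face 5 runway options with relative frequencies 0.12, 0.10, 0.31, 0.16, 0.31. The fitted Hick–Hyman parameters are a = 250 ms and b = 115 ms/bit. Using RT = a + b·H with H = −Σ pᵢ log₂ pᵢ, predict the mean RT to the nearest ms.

H = 0.12·log₂(1/0.12) + 0.10·log₂(1/0.10) + 0.31·log₂(1/0.31) + 0.16·log₂(1/0.16) + 0.31·log₂(1/0.31) = 2.1699 bits.
RT = 250 + 115 × 2.1699 = 499.53 ms.

500 ms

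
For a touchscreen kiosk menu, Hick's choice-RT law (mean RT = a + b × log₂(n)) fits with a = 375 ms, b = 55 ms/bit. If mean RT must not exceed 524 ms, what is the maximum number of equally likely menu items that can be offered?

55·log₂ n ≤ 524 − 375 = 149, giving log₂ n ≤ 2.7091 and n ≤ 6.539. The largest whole number is 6.

6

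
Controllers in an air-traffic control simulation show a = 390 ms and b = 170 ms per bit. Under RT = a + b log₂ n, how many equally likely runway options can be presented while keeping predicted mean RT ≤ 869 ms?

Set 390 + 170·log₂ n ≤ 869 → log₂ n ≤ (869 − 390)/170 = 2.8176.
So n ≤ 2^2.8176 = 7.050; the largest integer n is 7.

7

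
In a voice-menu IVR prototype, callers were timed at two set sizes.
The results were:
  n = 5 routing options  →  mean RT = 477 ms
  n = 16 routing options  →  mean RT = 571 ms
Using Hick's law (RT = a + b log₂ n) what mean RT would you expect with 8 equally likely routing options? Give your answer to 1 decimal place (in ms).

515.0 ms

With log₂ n on the abscissa the relation is linear; from the two conditions:
  b = (571 − 477) / (log₂ 16 − log₂ 5) = 94 / (4 − 2.3219) = 56.017 ms/bit
  a = 477 − 56.017 × 2.3219 = 346.933 ms
Then RT(8) = 346.933 + 56.017 × log₂ 8 = 346.933 + 56.017 × 3 ≈ 514.983 ms.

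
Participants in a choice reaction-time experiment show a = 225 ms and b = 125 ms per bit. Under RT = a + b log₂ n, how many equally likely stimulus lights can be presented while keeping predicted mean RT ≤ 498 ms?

4

Set 225 + 125·log₂ n ≤ 498 → log₂ n ≤ (498 − 225)/125 = 2.1840.
So n ≤ 2^2.1840 = 4.544; the largest integer n is 4.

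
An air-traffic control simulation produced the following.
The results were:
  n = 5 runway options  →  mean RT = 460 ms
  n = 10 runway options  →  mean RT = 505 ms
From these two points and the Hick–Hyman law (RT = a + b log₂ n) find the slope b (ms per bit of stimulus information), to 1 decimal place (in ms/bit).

The slope on a log₂ axis is (505 − 460) / (3.3219 − 2.3219) = 45.000 ms/bit.

45.0 ms/bit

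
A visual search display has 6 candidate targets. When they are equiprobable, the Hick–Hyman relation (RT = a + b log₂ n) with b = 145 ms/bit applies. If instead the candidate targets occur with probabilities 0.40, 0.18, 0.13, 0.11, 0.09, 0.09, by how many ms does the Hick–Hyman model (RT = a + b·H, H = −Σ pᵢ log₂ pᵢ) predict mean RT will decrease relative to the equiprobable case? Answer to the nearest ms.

37 ms

The RT saving is b·ΔH. Equiprobable H₀ = log₂(6) = 2.5850 bits; with the given probabilities H = 2.3323 bits.
b·(H₀ − H) = 145 × (2.5850 − 2.3323) = 36.63 ms.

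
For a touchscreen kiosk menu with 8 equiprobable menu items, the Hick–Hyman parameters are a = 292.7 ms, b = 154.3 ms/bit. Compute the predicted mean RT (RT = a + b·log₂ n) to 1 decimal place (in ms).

log₂(8) = 3 bits, so RT = 292.7 + 154.3 × 3 ≈ 755.600 ms.

755.6 ms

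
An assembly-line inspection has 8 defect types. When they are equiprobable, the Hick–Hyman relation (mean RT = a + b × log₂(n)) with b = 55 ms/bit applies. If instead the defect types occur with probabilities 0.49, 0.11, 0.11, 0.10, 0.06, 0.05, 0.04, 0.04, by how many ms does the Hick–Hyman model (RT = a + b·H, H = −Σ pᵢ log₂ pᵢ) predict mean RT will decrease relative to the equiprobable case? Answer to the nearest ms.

35 ms

Equiprobable entropy H₀ = log₂ 8 = 3.0000 bits.
Skewed entropy H = −Σ pᵢ log₂ pᵢ = 2.3682 bits.
ΔRT = b·(H₀ − H) = 55 × 0.6318 = 34.75 ms.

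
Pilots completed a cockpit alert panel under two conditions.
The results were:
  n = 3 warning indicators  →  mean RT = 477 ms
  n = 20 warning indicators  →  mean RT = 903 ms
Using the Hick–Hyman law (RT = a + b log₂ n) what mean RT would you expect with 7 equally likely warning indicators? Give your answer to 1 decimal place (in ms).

667.3 ms

With log₂ n on the abscissa the relation is linear; from the two conditions:
  b = (903 − 477) / (log₂ 20 − log₂ 3) = 426 / (4.3219 − 1.5850) = 155.647 ms/bit
  a = 477 − 155.647 × 1.5850 = 230.306 ms
Then RT(7) = 230.306 + 155.647 × log₂ 7 = 230.306 + 155.647 × 2.8074 ≈ 667.261 ms.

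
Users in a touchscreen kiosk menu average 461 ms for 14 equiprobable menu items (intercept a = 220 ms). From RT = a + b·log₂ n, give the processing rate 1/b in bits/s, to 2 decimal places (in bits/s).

b = (461 − 220)/log₂ 14 = 241/3.8074 = 63.299 ms per bit = 0.06330 s/bit; the reciprocal is 15.798 bits/s.

15.80 bits/s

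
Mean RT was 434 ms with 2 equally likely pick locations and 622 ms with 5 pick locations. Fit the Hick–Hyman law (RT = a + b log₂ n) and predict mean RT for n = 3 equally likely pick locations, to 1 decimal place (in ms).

517.2 ms

Fit slope and intercept:
  b = (622 − 434) / (log₂ 5 − log₂ 2) = 188 / (2.3219 − 1) = 142.217 ms/bit
  a = 434 − 142.217 × 1 = 291.783 ms
Then RT(3) = 291.783 + 142.217 × log₂ 3 = 291.783 + 142.217 × 1.5850 ≈ 517.191 ms.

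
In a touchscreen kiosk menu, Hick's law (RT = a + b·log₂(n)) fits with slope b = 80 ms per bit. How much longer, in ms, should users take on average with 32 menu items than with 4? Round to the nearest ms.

240 ms

Only the slope matters, since a is common to both: ΔRT = b·log₂(n₂/n₁).
log₂(32) − log₂(4) = log₂(32/4) = log₂(8) = 3.
ΔRT = 80 × 3.0000 = 240.000 ms.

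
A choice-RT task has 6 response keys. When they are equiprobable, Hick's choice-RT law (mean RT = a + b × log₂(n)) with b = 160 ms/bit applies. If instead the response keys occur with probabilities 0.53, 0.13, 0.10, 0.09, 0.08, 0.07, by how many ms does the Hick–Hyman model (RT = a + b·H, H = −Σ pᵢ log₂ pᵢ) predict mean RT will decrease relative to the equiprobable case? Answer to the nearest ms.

82 ms

Equiprobable entropy H₀ = log₂ 6 = 2.5850 bits.
Skewed entropy H = −Σ pᵢ log₂ pᵢ = 2.0730 bits.
ΔRT = b·(H₀ − H) = 160 × 0.5120 = 81.91 ms.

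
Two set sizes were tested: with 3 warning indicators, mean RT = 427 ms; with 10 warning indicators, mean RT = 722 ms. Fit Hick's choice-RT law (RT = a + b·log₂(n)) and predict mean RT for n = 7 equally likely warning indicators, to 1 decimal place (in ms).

RT is linear in log₂ n, so two points fix the line:
  b = (722 − 427) / (log₂ 10 − log₂ 3) = 295 / (3.3219 − 1.5850) = 169.836 ms/bit
  a = 427 − 169.836 × 1.5850 = 157.816 ms
Then RT(7) = 157.816 + 169.836 × log₂ 7 = 157.816 + 169.836 × 2.8074 ≈ 634.607 ms.

634.6 ms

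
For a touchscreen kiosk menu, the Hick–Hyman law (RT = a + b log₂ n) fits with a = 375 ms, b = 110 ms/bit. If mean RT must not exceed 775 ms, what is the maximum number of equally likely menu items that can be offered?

12

Set 375 + 110·log₂ n ≤ 775 → log₂ n ≤ (775 − 375)/110 = 3.6364.
So n ≤ 2^3.6364 = 12.435; the largest integer n is 12.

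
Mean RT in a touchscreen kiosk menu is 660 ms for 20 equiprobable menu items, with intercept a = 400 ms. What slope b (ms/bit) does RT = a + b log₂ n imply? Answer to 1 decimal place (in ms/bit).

20 alternatives carry log₂ 20 = 4.3219 bits; the choice cost is 660 − 400 = 260 ms, so b = 260/4.3219 = 60.158 ms/bit.

60.2 ms/bit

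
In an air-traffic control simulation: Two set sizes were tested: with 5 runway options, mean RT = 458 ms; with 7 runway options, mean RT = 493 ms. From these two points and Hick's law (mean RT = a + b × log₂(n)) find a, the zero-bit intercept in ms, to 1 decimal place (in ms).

290.6 ms

Slope: b = (493 − 458) / (log₂ 7 − log₂ 5) = 35/0.4854 = 72.101 ms/bit.
a = RT₁ − b·log₂ n₁ = 458 − 72.101 × 2.3219 = 290.586 ms.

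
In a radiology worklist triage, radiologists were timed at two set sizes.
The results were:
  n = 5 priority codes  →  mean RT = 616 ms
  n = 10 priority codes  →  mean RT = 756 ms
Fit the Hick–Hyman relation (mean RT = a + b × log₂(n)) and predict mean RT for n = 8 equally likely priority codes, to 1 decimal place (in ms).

710.9 ms

Solve the two-equation system in a and b:
  b = (756 − 616) / (log₂ 10 − log₂ 5) = 140 / (3.3219 − 2.3219) = 140.000 ms/bit
  a = 616 − 140.000 × 2.3219 = 290.930 ms
Then RT(8) = 290.930 + 140.000 × log₂ 8 = 290.930 + 140.000 × 3 ≈ 710.930 ms.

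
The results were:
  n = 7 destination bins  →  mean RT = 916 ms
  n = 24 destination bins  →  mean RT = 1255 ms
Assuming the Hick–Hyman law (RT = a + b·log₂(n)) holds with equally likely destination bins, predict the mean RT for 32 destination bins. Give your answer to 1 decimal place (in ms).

1334.2 ms

RT is linear in log₂ n, so two points fix the line:
  b = (1255 − 916) / (log₂ 24 − log₂ 7) = 339 / (4.5850 − 2.8074) = 190.706 ms/bit
  a = 916 − 190.706 × 2.8074 = 380.621 ms
Then RT(32) = 380.621 + 190.706 × log₂ 32 = 380.621 + 190.706 × 5 ≈ 1334.150 ms.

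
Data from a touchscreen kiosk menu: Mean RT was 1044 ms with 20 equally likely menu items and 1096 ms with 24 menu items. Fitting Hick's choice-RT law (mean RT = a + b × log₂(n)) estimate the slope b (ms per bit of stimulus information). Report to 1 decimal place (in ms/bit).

Slope: b = (1096 − 1044) / (log₂ 24 − log₂ 20) = 52/0.2630 = 197.693 ms/bit.

197.7 ms/bit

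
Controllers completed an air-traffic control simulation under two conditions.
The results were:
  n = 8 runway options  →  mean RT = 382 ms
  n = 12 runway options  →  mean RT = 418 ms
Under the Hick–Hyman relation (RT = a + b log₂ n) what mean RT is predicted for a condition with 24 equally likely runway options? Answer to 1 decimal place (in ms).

479.5 ms

Fit slope and intercept:
  b = (418 − 382) / (log₂ 12 − log₂ 8) = 36 / (3.5850 − 3) = 61.542 ms/bit
  a = 382 − 61.542 × 3 = 197.373 ms
Then RT(24) = 197.373 + 61.542 × log₂ 24 = 197.373 + 61.542 × 4.5850 ≈ 479.542 ms.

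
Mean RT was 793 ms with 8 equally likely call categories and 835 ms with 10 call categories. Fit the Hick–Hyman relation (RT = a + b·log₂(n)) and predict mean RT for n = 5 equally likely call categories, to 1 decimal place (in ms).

Solve the two-equation system in a and b:
  b = (835 − 793) / (log₂ 10 − log₂ 8) = 42 / (3.3219 − 3) = 130.464 ms/bit
  a = 793 − 130.464 × 3 = 401.608 ms
Then RT(5) = 401.608 + 130.464 × log₂ 5 = 401.608 + 130.464 × 2.3219 ≈ 704.536 ms.

704.5 ms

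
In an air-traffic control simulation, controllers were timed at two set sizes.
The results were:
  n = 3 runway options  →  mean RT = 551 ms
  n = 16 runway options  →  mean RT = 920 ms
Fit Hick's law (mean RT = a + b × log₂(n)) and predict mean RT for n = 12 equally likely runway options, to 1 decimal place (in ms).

Fit slope and intercept:
  b = (920 − 551) / (log₂ 16 − log₂ 3) = 369 / (4 − 1.5850) = 152.793 ms/bit
  a = 551 − 152.793 × 1.5850 = 308.829 ms
Then RT(12) = 308.829 + 152.793 × log₂ 12 = 308.829 + 152.793 × 3.5850 ≈ 856.585 ms.

856.6 ms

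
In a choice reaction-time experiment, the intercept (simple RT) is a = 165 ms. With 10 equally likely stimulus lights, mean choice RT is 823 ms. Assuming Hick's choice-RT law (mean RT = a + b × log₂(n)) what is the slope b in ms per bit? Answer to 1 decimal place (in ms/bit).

198.1 ms/bit

log₂(10) = 3.3219 bits.
b = (RT − a)/log₂ n = (823 − 165) / 3.3219 = 198.078 ms/bit.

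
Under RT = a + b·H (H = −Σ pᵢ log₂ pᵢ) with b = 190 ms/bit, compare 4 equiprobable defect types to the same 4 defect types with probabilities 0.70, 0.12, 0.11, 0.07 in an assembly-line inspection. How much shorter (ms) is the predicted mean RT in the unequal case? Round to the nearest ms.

Equiprobable entropy H₀ = log₂ 4 = 2.0000 bits.
Skewed entropy H = −Σ pᵢ log₂ pᵢ = 1.3461 bits.
ΔRT = b·(H₀ − H) = 190 × 0.6539 = 124.24 ms.

124 ms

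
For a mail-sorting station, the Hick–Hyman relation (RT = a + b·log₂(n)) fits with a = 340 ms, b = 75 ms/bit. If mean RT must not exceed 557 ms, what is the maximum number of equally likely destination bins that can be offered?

Information budget: (557 − 340)/75 = 2.8933 bits, so n ≤ 2^2.8933 = 7.430 → at most 7.

7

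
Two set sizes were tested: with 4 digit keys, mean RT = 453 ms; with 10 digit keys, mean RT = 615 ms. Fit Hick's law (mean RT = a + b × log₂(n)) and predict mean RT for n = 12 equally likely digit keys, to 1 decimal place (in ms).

647.2 ms

Fit slope and intercept:
  b = (615 − 453) / (log₂ 10 − log₂ 4) = 162 / (3.3219 − 2) = 122.548 ms/bit
  a = 453 − 122.548 × 2 = 207.903 ms
Then RT(12) = 207.903 + 122.548 × log₂ 12 = 207.903 + 122.548 × 3.5850 ≈ 647.234 ms.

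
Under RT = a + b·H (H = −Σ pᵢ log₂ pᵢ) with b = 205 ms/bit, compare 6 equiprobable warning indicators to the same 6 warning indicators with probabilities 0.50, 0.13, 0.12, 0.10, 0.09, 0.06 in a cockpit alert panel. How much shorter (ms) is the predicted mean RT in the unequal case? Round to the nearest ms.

The RT saving is b·ΔH. Equiprobable H₀ = log₂(6) = 2.5850 bits; with the given probabilities H = 2.1381 bits.
b·(H₀ − H) = 205 × (2.5850 − 2.1381) = 91.61 ms.

92 ms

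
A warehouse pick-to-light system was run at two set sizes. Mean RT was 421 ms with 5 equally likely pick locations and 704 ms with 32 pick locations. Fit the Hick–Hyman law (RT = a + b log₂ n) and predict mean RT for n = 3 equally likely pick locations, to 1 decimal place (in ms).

343.1 ms

With log₂ n on the abscissa the relation is linear; from the two conditions:
  b = (704 − 421) / (log₂ 32 − log₂ 5) = 283 / (5 − 2.3219) = 105.673 ms/bit
  a = 421 − 105.673 × 2.3219 = 175.635 ms
Then RT(3) = 175.635 + 105.673 × log₂ 3 = 175.635 + 105.673 × 1.5850 ≈ 343.123 ms.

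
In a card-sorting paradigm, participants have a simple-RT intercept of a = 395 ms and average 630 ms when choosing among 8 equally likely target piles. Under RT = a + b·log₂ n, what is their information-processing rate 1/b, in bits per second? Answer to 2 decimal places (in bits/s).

b = (630 − 395)/log₂ 8 = 235/3 = 78.333 ms per bit = 0.07833 s/bit; the reciprocal is 12.766 bits/s.

12.77 bits/s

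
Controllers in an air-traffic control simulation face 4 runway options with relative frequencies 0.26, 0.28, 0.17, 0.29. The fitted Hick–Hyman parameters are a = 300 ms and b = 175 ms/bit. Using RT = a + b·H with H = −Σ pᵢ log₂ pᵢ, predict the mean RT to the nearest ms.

Entropy contributions −pᵢ log₂ pᵢ: 0.5053, 0.5142, 0.4346, 0.5179; sum H = 1.9720 bits.
RT = a + bH = 300 + 175·1.9720 = 645.10 ms.

645 ms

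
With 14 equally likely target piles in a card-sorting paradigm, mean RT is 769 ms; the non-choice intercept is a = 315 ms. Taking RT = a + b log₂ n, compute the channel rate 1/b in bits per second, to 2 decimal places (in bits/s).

b = (769 − 315)/log₂ 14 = 454/3.8074 = 119.243 ms per bit = 0.11924 s/bit; the reciprocal is 8.386 bits/s.

8.39 bits/s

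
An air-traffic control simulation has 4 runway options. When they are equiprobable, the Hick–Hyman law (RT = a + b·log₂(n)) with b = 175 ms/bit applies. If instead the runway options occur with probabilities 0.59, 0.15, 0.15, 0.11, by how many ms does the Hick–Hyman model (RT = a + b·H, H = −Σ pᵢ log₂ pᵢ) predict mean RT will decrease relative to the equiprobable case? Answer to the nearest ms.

66 ms

The RT saving is b·ΔH. Equiprobable H₀ = log₂(4) = 2.0000 bits; with the given probabilities H = 1.6205 bits.
b·(H₀ − H) = 175 × (2.0000 − 1.6205) = 66.41 ms.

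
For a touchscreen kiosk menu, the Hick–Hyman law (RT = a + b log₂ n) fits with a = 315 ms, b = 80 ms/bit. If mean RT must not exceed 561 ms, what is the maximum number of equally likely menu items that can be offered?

8

Information budget: (561 − 315)/80 = 3.0750 bits, so n ≤ 2^3.0750 = 8.427 → at most 8.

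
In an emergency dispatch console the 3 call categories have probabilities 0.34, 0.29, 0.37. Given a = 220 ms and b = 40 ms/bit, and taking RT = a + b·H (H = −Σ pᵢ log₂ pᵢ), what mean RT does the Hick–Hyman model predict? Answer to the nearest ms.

283 ms

H = 0.34·log₂(1/0.34) + 0.29·log₂(1/0.29) + 0.37·log₂(1/0.37) = 1.5778 bits.
RT = 220 + 40 × 1.5778 = 283.11 ms.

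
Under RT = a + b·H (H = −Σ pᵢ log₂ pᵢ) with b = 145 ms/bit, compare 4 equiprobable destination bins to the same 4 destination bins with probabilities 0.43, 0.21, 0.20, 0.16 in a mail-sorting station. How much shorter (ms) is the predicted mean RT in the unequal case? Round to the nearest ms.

17 ms

Equiprobable entropy H₀ = log₂ 4 = 2.0000 bits.
Skewed entropy H = −Σ pᵢ log₂ pᵢ = 1.8838 bits.
ΔRT = b·(H₀ − H) = 145 × 0.1162 = 16.85 ms.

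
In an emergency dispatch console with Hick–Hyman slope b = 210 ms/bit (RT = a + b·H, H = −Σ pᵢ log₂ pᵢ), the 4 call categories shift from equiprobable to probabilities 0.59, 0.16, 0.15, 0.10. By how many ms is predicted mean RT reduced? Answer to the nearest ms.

The RT saving is b·ΔH. Equiprobable H₀ = log₂(4) = 2.0000 bits; with the given probabilities H = 1.6149 bits.
b·(H₀ − H) = 210 × (2.0000 − 1.6149) = 80.88 ms.

81 ms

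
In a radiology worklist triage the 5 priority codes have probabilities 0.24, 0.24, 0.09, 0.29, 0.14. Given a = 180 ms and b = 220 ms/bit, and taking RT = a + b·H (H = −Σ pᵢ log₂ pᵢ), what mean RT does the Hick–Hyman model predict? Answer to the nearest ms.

Entropy contributions −pᵢ log₂ pᵢ: 0.4941, 0.4941, 0.3127, 0.5179, 0.3971; sum H = 2.2159 bits.
RT = a + bH = 180 + 220·2.2159 = 667.51 ms.

668 ms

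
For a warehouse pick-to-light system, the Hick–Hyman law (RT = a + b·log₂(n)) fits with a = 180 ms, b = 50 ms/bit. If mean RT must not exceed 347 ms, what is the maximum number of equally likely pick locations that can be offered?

Set 180 + 50·log₂ n ≤ 347 → log₂ n ≤ (347 − 180)/50 = 3.3400.
So n ≤ 2^3.3400 = 10.126; the largest integer n is 10.

10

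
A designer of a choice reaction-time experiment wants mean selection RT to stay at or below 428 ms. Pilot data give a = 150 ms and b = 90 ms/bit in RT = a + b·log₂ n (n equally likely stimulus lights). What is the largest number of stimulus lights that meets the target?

8

Set 150 + 90·log₂ n ≤ 428 → log₂ n ≤ (428 − 150)/90 = 3.0889.
So n ≤ 2^3.0889 = 8.508; the largest integer n is 8.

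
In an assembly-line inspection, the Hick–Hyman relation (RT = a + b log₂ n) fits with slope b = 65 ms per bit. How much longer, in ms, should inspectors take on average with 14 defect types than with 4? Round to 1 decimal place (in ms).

117.5 ms

Only the slope matters, since a is common to both: ΔRT = b·log₂(n₂/n₁).
log₂(14) − log₂(4) = 3.8074 − 2 = 1.8074.
ΔRT = 65 × 1.8074 = 117.478 ms.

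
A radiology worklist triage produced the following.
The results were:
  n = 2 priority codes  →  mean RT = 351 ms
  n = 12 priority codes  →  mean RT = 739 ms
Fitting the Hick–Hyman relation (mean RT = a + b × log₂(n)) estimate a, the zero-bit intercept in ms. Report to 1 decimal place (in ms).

200.9 ms

b = (RT₂ − RT₁)/(log₂ n₂ − log₂ n₁) = (739 − 351)/(3.5850 − 1) = 150.099 ms/bit.
a = RT₁ − b·log₂ n₁ = 351 − 150.099 × 1 = 200.901 ms.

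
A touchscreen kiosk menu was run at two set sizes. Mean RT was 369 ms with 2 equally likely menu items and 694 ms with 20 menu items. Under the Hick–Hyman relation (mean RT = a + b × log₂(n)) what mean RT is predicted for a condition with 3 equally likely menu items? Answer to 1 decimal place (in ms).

With log₂ n on the abscissa the relation is linear; from the two conditions:
  b = (694 − 369) / (log₂ 20 − log₂ 2) = 325 / (4.3219 − 1) = 97.835 ms/bit
  a = 369 − 97.835 × 1 = 271.165 ms
Then RT(3) = 271.165 + 97.835 × log₂ 3 = 271.165 + 97.835 × 1.5850 ≈ 426.230 ms.

426.2 ms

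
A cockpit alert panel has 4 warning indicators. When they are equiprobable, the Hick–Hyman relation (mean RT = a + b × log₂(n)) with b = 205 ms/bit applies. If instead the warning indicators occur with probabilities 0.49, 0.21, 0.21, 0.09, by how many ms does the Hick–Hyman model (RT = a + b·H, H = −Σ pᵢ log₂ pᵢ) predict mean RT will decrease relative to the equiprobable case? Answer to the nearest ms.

49 ms

The RT saving is b·ΔH. Equiprobable H₀ = log₂(4) = 2.0000 bits; with the given probabilities H = 1.7626 bits.
b·(H₀ − H) = 205 × (2.0000 − 1.7626) = 48.67 ms.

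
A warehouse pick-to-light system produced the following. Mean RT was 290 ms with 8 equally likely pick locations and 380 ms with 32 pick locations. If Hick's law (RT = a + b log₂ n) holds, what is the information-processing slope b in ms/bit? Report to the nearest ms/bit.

Slope: b = (380 − 290) / (log₂ 32 − log₂ 8) = 90/2.0000 = 45 ms/bit.

45 ms/bit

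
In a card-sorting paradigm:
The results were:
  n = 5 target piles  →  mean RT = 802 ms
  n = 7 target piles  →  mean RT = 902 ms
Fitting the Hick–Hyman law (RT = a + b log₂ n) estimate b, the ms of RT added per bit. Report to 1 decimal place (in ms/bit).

206.0 ms/bit

b = (RT₂ − RT₁)/(log₂ n₂ − log₂ n₁) = (902 − 802)/(2.8074 − 2.3219) = 206.004 ms/bit.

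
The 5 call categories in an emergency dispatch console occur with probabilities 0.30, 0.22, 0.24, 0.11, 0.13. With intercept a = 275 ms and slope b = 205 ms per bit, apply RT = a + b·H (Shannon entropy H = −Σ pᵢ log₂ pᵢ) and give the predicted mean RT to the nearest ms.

732 ms

H = 0.30·log₂(1/0.30) + 0.22·log₂(1/0.22) + 0.24·log₂(1/0.24) + 0.11·log₂(1/0.11) + 0.13·log₂(1/0.13) = 2.2287 bits.
RT = 275 + 205 × 2.2287 = 731.89 ms.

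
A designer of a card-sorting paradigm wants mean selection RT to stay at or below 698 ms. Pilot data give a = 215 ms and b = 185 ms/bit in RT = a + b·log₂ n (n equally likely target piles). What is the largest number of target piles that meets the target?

6

Set 215 + 185·log₂ n ≤ 698 → log₂ n ≤ (698 − 215)/185 = 2.6108.
So n ≤ 2^2.6108 = 6.108; the largest integer n is 6.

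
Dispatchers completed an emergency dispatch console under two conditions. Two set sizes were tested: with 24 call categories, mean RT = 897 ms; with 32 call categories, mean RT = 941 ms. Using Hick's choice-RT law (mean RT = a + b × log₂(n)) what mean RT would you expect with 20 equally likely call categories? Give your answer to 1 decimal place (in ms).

Fit slope and intercept:
  b = (941 − 897) / (log₂ 32 − log₂ 24) = 44 / (5 − 4.5850) = 106.015 ms/bit
  a = 897 − 106.015 × 4.5850 = 410.927 ms
Then RT(20) = 410.927 + 106.015 × log₂ 20 = 410.927 + 106.015 × 4.3219 ≈ 869.115 ms.

869.1 ms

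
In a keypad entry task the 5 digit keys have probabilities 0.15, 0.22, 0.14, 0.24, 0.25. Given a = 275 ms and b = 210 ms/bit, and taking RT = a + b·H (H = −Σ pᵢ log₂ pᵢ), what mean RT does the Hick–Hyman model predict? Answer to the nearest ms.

Entropy contributions −pᵢ log₂ pᵢ: 0.4105, 0.4806, 0.3971, 0.4941, 0.5000; sum H = 2.2824 bits.
RT = a + bH = 275 + 210·2.2824 = 754.30 ms.

754 ms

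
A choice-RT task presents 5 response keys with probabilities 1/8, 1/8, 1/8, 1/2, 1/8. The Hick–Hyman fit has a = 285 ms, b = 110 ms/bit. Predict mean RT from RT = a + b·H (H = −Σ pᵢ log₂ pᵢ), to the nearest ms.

505 ms

Each term −pᵢ log₂ pᵢ: 0.125·3 + 0.125·3 + 0.125·3 + 0.5·1 + 0.125·3; summed, H = 2.000 bits.
Mean RT = a + bH = 285 + 110·2.000 = 505.00 ms.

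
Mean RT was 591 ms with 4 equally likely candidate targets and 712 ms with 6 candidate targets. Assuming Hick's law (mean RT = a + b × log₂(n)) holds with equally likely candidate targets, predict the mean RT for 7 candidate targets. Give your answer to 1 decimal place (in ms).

758.0 ms

With log₂ n on the abscissa the relation is linear; from the two conditions:
  b = (712 − 591) / (log₂ 6 − log₂ 4) = 121 / (2.5850 − 2) = 206.851 ms/bit
  a = 591 − 206.851 × 2 = 177.298 ms
Then RT(7) = 177.298 + 206.851 × log₂ 7 = 177.298 + 206.851 × 2.8074 ≈ 758.002 ms.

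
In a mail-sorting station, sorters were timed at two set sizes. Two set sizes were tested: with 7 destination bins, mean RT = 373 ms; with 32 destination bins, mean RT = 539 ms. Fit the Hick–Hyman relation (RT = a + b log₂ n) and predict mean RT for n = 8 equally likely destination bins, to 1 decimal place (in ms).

387.6 ms

With log₂ n on the abscissa the relation is linear; from the two conditions:
  b = (539 − 373) / (log₂ 32 − log₂ 7) = 166 / (5 − 2.8074) = 75.708 ms/bit
  a = 373 − 75.708 × 2.8074 = 160.462 ms
Then RT(8) = 160.462 + 75.708 × log₂ 8 = 160.462 + 75.708 × 3 ≈ 387.585 ms.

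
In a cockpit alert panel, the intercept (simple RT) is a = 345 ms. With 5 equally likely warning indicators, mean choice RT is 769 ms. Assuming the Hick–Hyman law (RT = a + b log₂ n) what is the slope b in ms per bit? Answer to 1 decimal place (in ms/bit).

b = (769 − 345) / log₂(5) = 424 / 2.3219 = 182.607 ms/bit.

182.6 ms/bit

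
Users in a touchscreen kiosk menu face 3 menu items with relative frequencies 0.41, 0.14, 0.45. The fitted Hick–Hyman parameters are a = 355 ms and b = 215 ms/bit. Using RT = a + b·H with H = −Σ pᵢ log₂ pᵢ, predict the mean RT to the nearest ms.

665 ms

H = 0.41·log₂(1/0.41) + 0.14·log₂(1/0.14) + 0.45·log₂(1/0.45) = 1.4429 bits.
RT = 355 + 215 × 1.4429 = 665.22 ms.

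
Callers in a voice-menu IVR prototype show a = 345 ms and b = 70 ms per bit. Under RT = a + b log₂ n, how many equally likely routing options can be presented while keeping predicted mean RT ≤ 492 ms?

Information budget: (492 − 345)/70 = 2.1000 bits, so n ≤ 2^2.1000 = 4.287 → at most 4.

4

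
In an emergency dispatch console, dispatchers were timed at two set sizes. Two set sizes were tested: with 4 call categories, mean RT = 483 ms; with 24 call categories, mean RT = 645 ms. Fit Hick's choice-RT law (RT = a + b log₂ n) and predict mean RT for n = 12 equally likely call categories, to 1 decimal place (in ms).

Solve the two-equation system in a and b:
  b = (645 − 483) / (log₂ 24 − log₂ 4) = 162 / (4.5850 − 2) = 62.670 ms/bit
  a = 483 − 62.670 × 2 = 357.660 ms
Then RT(12) = 357.660 + 62.670 × log₂ 12 = 357.660 + 62.670 × 3.5850 ≈ 582.330 ms.

582.3 ms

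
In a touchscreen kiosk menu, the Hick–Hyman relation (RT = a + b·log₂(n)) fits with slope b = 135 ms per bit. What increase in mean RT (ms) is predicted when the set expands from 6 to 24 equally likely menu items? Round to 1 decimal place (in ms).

The intercept a cancels: ΔRT = b·(log₂ n₂ − log₂ n₁) = b·log₂(n₂/n₁).
log₂(24) − log₂(6) = log₂(24/6) = log₂(4) = 2.
ΔRT = 135 × 2.0000 = 270.000 ms.

270.0 ms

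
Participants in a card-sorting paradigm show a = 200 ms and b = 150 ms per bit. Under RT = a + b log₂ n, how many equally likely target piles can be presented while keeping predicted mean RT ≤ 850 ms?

Information budget: (850 − 200)/150 = 4.3333 bits, so n ≤ 2^4.3333 = 20.159 → at most 20.

20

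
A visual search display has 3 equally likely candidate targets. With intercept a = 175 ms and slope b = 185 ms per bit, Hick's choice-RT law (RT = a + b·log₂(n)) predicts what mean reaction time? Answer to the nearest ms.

log₂(3) = 1.5850 bits, so RT = 175 + 185 × 1.5850 ≈ 468.218 ms.

468 ms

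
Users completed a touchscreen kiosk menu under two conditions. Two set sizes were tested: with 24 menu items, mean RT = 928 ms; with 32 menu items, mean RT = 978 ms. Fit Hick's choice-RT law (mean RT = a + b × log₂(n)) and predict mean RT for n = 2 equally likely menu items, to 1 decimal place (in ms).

Fit slope and intercept:
  b = (978 − 928) / (log₂ 32 − log₂ 24) = 50 / (5 − 4.5850) = 120.471 ms/bit
  a = 928 − 120.471 × 4.5850 = 375.645 ms
Then RT(2) = 375.645 + 120.471 × log₂ 2 = 375.645 + 120.471 × 1 ≈ 496.116 ms.

496.1 ms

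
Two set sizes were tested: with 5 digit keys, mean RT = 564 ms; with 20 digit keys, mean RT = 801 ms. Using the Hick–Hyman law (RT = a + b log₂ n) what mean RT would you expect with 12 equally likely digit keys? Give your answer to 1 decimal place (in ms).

RT is linear in log₂ n, so two points fix the line:
  b = (801 − 564) / (log₂ 20 − log₂ 5) = 237 / (4.3219 − 2.3219) = 118.500 ms/bit
  a = 564 − 118.500 × 2.3219 = 288.852 ms
Then RT(12) = 288.852 + 118.500 × log₂ 12 = 288.852 + 118.500 × 3.5850 ≈ 713.670 ms.

713.7 ms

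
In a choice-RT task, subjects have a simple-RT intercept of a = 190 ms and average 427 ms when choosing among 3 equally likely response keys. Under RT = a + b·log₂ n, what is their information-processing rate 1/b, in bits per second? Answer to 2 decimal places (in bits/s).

6.69 bits/s

Choice component = 427 − 190 = 237 ms over log₂(3) = 1.5850 bits.
b = 237 / 1.5850 = 149.530 ms/bit, so 1/b = 6.688 bits/s.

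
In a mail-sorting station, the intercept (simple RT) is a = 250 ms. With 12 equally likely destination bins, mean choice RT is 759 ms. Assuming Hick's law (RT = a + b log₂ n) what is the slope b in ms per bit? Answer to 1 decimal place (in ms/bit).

log₂(12) = 3.5850 bits.
b = (RT − a)/log₂ n = (759 − 250) / 3.5850 = 141.982 ms/bit.

142.0 ms/bit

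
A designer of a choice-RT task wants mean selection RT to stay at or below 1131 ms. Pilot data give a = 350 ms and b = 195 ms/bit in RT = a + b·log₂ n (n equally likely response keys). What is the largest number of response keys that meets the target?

Set 350 + 195·log₂ n ≤ 1131 → log₂ n ≤ (1131 − 350)/195 = 4.0051.
So n ≤ 2^4.0051 = 16.057; the largest integer n is 16.

16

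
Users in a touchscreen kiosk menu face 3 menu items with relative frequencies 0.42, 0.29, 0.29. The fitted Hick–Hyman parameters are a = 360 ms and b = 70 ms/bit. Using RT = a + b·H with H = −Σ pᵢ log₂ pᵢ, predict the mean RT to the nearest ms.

469 ms

Entropy contributions −pᵢ log₂ pᵢ: 0.5256, 0.5179, 0.5179; sum H = 1.5615 bits.
RT = a + bH = 360 + 70·1.5615 = 469.30 ms.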